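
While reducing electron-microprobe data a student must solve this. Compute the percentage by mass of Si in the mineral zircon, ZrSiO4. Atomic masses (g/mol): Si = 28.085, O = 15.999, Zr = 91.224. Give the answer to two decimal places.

M(ZrSiO4) = 183.305 g/mol.
Si contributes 1 × 28.085 = 28.085 g per mole.
28.085/183.305 = 0.1532 → 15.32%.

15.32 mass %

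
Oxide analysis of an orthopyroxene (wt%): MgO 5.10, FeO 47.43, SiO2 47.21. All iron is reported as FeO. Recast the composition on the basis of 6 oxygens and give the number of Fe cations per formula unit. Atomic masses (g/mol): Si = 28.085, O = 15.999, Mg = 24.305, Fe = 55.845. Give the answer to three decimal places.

1.680 Fe apfu

MgO: 5.10/40.304 = 0.12654 mol → 0.12654 mol Mg, 0.12654 mol O.
FeO: 47.43/71.844 = 0.66018 mol → 0.66018 mol Fe, 0.66018 mol O.
SiO2: 47.21/60.083 = 0.78575 mol → 0.78575 mol Si, 1.57150 mol O.
Total oxygen = 2.35822 mol. Normalization factor = 6/2.35822 = 2.54429.
Fe per 6 O = 0.66018 × 2.54429 = 1.680.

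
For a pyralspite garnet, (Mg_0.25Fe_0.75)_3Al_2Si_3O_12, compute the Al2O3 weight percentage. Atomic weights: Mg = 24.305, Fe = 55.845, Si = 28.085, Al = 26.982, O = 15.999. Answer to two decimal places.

Formula mass = 474.087 g/mol.
2 Al → 1.0000 mol Al2O3 per formula unit; M(Al2O3) = 101.961, so Al2O3 mass = 101.961 g.
101.961/474.087 × 100 = 21.51 wt%.

21.51 wt%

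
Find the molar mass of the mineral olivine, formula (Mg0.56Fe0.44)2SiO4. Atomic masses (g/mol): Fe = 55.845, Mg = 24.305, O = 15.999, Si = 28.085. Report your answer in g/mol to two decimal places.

168.45 g/mol

The formula mass is the sum 1.12*24.305 + 0.88*55.845 + 1*28.085 + 4*15.999.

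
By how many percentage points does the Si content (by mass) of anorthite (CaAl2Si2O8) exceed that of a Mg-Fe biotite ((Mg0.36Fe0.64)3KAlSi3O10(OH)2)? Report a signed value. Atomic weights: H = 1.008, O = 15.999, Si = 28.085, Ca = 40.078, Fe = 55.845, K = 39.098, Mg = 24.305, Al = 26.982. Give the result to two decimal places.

2.56 percentage points

Si in CaAl2Si2O8: molar mass 278.204 g/mol; 2×28.085 = 56.170 g → 20.19 wt%.
Si in (Mg0.36Fe0.64)3KAlSi3O10(OH)2: molar mass 477.811 g/mol; 3×28.085 = 84.255 g → 17.63 wt%.
Difference = 20.19 − 17.63 = 2.56 percentage points.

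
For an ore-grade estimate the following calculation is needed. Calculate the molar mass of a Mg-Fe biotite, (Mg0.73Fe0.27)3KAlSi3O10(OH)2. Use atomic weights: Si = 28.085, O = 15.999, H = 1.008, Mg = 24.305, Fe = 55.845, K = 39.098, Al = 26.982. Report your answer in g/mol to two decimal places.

M = 2.19*24.305 + 0.81*55.845 + 1*39.098 + 1*26.982 + 3*28.085 + 12*15.999 + 2*1.008

442.80 g/mol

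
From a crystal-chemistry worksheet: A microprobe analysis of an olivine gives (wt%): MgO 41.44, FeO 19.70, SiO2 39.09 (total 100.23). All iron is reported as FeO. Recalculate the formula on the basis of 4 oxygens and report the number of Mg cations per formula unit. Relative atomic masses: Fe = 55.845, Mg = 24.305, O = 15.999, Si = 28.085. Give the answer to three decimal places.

MgO: 41.44/40.304 = 1.02819 mol → 1.02819 mol Mg, 1.02819 mol O.
FeO: 19.70/71.844 = 0.27421 mol → 0.27421 mol Fe, 0.27421 mol O.
SiO2: 39.09/60.083 = 0.65060 mol → 0.65060 mol Si, 1.30120 mol O.
Total oxygen = 2.60360 mol. Normalization factor = 4/2.60360 = 1.53633.
Mg per 4 O = 1.02819 × 1.53633 = 1.580.

1.580 Mg apfu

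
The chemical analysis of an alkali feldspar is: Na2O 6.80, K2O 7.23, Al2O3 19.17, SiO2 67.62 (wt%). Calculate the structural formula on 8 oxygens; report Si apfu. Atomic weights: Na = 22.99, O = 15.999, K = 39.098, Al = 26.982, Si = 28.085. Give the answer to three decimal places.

6.80 wt% Na2O ÷ 61.979 g/mol = 0.10971 mol, giving 0.21942 Na and 0.10971 O.
7.23 wt% K2O ÷ 94.195 g/mol = 0.07676 mol, giving 0.15352 K and 0.07676 O.
19.17 wt% Al2O3 ÷ 101.961 g/mol = 0.18801 mol, giving 0.37602 Al and 0.56403 O.
67.62 wt% SiO2 ÷ 60.083 g/mol = 1.12544 mol, giving 1.12544 Si and 2.25088 O.
Oxygen sums to 3.00138; scaling by 8/3.00138 = 2.66544 puts the formula on 8 O.
Si: 1.12544 × 2.66544 = 3.000 atoms per formula unit.

3.000 Si apfu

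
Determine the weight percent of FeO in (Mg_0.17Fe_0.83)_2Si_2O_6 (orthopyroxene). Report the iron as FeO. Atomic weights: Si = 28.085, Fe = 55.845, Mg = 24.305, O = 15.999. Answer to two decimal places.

Formula mass = 253.130 g/mol.
1.66 Fe → 1.6600 mol FeO per formula unit; M(FeO) = 71.844, so FeO mass = 119.261 g.
119.261/253.130 × 100 = 47.11 wt%.

47.11 wt%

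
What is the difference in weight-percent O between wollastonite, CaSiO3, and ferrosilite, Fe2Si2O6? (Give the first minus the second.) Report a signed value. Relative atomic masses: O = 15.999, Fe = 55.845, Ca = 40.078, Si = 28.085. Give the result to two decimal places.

First mineral: 47.997 g O in 116.160 g formula = 41.32 wt% O.
Second mineral: 95.994 g O in 263.854 g formula = 36.38 wt% O.
41.32% − 36.38% gives a difference of 4.94 percentage points.

4.94 percentage points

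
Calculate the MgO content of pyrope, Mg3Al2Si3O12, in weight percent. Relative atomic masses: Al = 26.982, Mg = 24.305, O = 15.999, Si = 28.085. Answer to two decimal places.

29.99 wt%

Formula mass = 403.122 g/mol.
3 Mg → 3.0000 mol MgO per formula unit; M(MgO) = 40.304, so MgO mass = 120.912 g.
120.912/403.122 × 100 = 29.99 wt%.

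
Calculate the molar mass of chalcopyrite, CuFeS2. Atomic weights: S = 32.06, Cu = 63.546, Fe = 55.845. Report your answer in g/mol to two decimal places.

M = 1*63.546 + 1*55.845 + 2*32.06

183.51 g/mol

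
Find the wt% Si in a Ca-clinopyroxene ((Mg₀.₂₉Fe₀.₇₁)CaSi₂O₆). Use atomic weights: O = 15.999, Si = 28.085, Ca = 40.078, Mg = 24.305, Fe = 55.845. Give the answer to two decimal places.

Molar mass of (Mg₀.₂₉Fe₀.₇₁)CaSi₂O₆: 0.29×24.305 + 0.71×55.845 + 1×40.078 + 2×28.085 + 6×15.999 = 238.940 g/mol.
Mass of Si per formula unit: 2 × 28.085 = 56.170 g.
Weight fraction Si = 56.170 / 238.940 = 0.2351.

23.51 mass %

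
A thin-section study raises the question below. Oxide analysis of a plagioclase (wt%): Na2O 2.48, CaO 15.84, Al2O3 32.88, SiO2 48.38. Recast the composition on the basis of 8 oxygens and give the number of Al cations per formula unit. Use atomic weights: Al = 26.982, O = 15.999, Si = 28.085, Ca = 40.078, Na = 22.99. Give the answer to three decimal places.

1.779 Al apfu

Na2O: 2.48/61.979 = 0.04001 mol → 0.08002 mol Na, 0.04001 mol O.
CaO: 15.84/56.077 = 0.28247 mol → 0.28247 mol Ca, 0.28247 mol O.
Al2O3: 32.88/101.961 = 0.32248 mol → 0.64496 mol Al, 0.96744 mol O.
SiO2: 48.38/60.083 = 0.80522 mol → 0.80522 mol Si, 1.61044 mol O.
Total oxygen = 2.90036 mol. Normalization factor = 8/2.90036 = 2.75828.
Al per 8 O = 0.64496 × 2.75828 = 1.779.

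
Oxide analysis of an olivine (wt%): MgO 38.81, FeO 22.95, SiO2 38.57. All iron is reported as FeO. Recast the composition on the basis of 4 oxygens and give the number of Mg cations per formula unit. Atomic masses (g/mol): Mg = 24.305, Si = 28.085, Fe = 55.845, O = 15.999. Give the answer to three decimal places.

MgO (M=40.304): mol = 0.96293; Mg = 0.96293, O = 0.96293.
FeO (M=71.844): mol = 0.31944; Fe = 0.31944, O = 0.31944.
SiO2 (M=60.083): mol = 0.64195; Si = 0.64195, O = 1.28390.
ΣO = 2.56627; factor = 4/ΣO = 1.55868.
Mg apfu = 0.96293 × 1.55868 = 1.501.

1.501 Mg apfu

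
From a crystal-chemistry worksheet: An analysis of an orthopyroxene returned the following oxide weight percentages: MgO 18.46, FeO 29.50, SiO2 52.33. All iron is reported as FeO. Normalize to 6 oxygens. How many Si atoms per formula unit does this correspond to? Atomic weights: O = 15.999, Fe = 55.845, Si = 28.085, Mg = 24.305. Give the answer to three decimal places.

MgO: 18.46/40.304 = 0.45802 mol → 0.45802 mol Mg, 0.45802 mol O.
FeO: 29.50/71.844 = 0.41061 mol → 0.41061 mol Fe, 0.41061 mol O.
SiO2: 52.33/60.083 = 0.87096 mol → 0.87096 mol Si, 1.74192 mol O.
Total oxygen = 2.61055 mol. Normalization factor = 6/2.61055 = 2.29837.
Si per 6 O = 0.87096 × 2.29837 = 2.002.

2.002 Si apfu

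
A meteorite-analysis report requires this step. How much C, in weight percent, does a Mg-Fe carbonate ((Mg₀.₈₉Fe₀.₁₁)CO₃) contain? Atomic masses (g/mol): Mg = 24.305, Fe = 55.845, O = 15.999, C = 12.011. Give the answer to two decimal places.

13.68 weight percent

Molar mass of (Mg₀.₈₉Fe₀.₁₁)CO₃: 0.89*24.305 + 0.11*55.845 + 1*12.011 + 3*15.999 = 87.782 g/mol.
Mass of C per formula unit: 1 × 12.011 = 12.011 g.
Weight fraction C = 12.011 / 87.782 = 0.1368.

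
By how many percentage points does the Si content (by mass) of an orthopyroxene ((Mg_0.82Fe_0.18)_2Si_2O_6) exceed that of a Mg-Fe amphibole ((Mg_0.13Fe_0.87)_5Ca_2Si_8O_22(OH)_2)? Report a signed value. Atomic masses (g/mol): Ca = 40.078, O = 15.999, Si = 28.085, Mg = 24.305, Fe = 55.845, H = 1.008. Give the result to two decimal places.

First mineral: 56.170 g Si in 212.128 g formula = 26.48 wt% Si.
Second mineral: 224.680 g Si in 949.552 g formula = 23.66 wt% Si.
26.48% − 23.66% gives a difference of 2.82 percentage points.

2.82 percentage points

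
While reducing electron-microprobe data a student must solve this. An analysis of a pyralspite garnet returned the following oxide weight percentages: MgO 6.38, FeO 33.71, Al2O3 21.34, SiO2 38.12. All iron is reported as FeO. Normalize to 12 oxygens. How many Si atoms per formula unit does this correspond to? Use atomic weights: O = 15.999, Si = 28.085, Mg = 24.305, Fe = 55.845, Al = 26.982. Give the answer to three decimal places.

6.38 wt% MgO ÷ 40.304 g/mol = 0.15830 mol, giving 0.15830 Mg and 0.15830 O.
33.71 wt% FeO ÷ 71.844 g/mol = 0.46921 mol, giving 0.46921 Fe and 0.46921 O.
21.34 wt% Al2O3 ÷ 101.961 g/mol = 0.20930 mol, giving 0.41860 Al and 0.62790 O.
38.12 wt% SiO2 ÷ 60.083 g/mol = 0.63446 mol, giving 0.63446 Si and 1.26892 O.
Oxygen sums to 2.52433; scaling by 12/2.52433 = 4.75374 puts the formula on 12 O.
Si: 0.63446 × 4.75374 = 3.016 atoms per formula unit.

3.016 Si apfu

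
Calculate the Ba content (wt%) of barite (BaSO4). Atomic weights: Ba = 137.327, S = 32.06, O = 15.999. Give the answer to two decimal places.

58.84 wt%

Molar mass of BaSO4: 1·137.327 + 1·32.06 + 4·15.999 = 233.383 g/mol.
Mass of Ba per formula unit: 1 × 137.327 = 137.327 g.
Weight fraction Ba = 137.327 / 233.383 = 0.5884.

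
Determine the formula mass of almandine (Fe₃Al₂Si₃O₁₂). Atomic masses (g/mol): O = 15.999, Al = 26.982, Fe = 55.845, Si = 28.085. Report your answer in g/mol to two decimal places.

Fe: 3 × 55.845 = 167.5350
Al: 2 × 26.982 = 53.9640
Si: 3 × 28.085 = 84.2550
O: 12 × 15.999 = 191.9880
Summing the contributions gives the formula mass.

497.74 g/mol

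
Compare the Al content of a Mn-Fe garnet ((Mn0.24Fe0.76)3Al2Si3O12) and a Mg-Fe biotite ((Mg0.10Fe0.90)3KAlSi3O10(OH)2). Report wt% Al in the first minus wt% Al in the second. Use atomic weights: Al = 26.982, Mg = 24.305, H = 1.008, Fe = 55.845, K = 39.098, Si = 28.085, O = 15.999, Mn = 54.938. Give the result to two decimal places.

5.49 percentage points

M((Mn0.24Fe0.76)3Al2Si3O12) = 497.089 g/mol, so wt% Al = 53.964/497.089 × 100 = 10.86%.
M((Mg0.10Fe0.90)3KAlSi3O10(OH)2) = 502.412 g/mol, so wt% Al = 26.982/502.412 × 100 = 5.37%.
10.86 − 5.37 = 5.49 pp.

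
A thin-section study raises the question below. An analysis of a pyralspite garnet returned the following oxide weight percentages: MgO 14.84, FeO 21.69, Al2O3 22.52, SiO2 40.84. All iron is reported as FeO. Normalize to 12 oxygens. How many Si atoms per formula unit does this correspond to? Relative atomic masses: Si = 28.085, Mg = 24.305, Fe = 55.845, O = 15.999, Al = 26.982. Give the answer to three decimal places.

MgO: 14.84/40.304 = 0.36820 mol → 0.36820 mol Mg, 0.36820 mol O.
FeO: 21.69/71.844 = 0.30190 mol → 0.30190 mol Fe, 0.30190 mol O.
Al2O3: 22.52/101.961 = 0.22087 mol → 0.44174 mol Al, 0.66261 mol O.
SiO2: 40.84/60.083 = 0.67973 mol → 0.67973 mol Si, 1.35946 mol O.
Total oxygen = 2.69217 mol. Normalization factor = 12/2.69217 = 4.45737.
Si per 12 O = 0.67973 × 4.45737 = 3.030.

3.030 Si apfu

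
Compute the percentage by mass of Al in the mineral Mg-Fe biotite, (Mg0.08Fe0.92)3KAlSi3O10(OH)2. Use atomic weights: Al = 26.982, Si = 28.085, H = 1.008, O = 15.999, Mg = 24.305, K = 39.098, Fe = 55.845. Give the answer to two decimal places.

Molar mass of (Mg0.08Fe0.92)3KAlSi3O10(OH)2: 0.24×24.305 + 2.76×55.845 + 1×39.098 + 1×26.982 + 3×28.085 + 12×15.999 + 2×1.008 = 504.304 g/mol.
Mass of Al per formula unit: 1 × 26.982 = 26.982 g.
Weight fraction Al = 26.982 / 504.304 = 0.0535.

5.35 weight percent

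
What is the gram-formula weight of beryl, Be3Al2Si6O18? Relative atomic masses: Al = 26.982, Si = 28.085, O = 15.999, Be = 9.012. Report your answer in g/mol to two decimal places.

The formula mass is the sum 3(9.012) + 2(26.982) + 6(28.085) + 18(15.999).

537.49 g/mol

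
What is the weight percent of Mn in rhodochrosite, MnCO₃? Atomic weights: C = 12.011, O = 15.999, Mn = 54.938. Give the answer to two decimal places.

Molar mass of MnCO₃: 1*54.938 + 1*12.011 + 3*15.999 = 114.946 g/mol.
Mass of Mn per formula unit: 1 × 54.938 = 54.938 g.
Weight fraction Mn = 54.938 / 114.946 = 0.4779.

47.79 mass %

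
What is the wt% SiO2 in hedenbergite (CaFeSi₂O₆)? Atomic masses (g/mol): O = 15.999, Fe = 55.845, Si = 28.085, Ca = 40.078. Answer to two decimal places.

48.44 wt%

M(CaFeSi₂O₆) = 248.087 g/mol; M(SiO2) = 60.083 g/mol.
Moles SiO2 per formula unit = 2 Si ÷ 1 = 2.0000.
SiO2 fraction = (2.0000 × 60.083) / 248.087 = 120.166/248.087 = 0.4844.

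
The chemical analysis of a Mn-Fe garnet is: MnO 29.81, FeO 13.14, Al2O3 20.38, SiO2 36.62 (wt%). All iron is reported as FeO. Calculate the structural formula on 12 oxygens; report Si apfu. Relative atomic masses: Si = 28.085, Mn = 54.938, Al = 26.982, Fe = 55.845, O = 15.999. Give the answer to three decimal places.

3.020 Si apfu

MnO (M=70.937): mol = 0.42023; Mn = 0.42023, O = 0.42023.
FeO (M=71.844): mol = 0.18290; Fe = 0.18290, O = 0.18290.
Al2O3 (M=101.961): mol = 0.19988; Al = 0.39976, O = 0.59964.
SiO2 (M=60.083): mol = 0.60949; Si = 0.60949, O = 1.21898.
ΣO = 2.42175; factor = 12/ΣO = 4.95509.
Si apfu = 0.60949 × 4.95509 = 3.020.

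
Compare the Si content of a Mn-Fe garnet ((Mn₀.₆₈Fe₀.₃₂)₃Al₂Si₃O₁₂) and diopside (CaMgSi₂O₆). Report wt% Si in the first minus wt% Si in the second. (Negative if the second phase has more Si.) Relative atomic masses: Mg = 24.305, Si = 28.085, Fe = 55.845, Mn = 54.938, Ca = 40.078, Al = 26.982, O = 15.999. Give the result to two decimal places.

-8.95 percentage points

First mineral: 84.255 g Si in 495.892 g formula = 16.99 wt% Si.
Second mineral: 56.170 g Si in 216.547 g formula = 25.94 wt% Si.
16.99% − 25.94% gives a difference of -8.95 percentage points.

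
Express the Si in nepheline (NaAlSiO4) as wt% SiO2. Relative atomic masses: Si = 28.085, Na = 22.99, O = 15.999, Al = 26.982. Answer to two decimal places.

42.30 wt%

M(NaAlSiO4) = 142.053 g/mol; M(SiO2) = 60.083 g/mol.
Moles SiO2 per formula unit = 1 Si ÷ 1 = 1.0000.
SiO2 fraction = (1.0000 × 60.083) / 142.053 = 60.083/142.053 = 0.4230.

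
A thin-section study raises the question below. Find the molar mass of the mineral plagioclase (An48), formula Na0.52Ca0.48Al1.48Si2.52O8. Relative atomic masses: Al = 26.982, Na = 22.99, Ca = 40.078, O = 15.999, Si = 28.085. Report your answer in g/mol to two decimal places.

Na: 0.52 × 22.99 = 11.9548
Ca: 0.48 × 40.078 = 19.2374
Al: 1.48 × 26.982 = 39.9334
Si: 2.52 × 28.085 = 70.7742
O: 8 × 15.999 = 127.9920
Summing the contributions gives the formula mass.

269.89 g/mol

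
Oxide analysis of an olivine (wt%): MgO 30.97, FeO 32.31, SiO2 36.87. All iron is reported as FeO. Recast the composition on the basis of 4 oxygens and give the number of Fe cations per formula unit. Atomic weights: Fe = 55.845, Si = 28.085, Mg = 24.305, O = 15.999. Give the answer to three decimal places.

MgO (M=40.304): mol = 0.76841; Mg = 0.76841, O = 0.76841.
FeO (M=71.844): mol = 0.44972; Fe = 0.44972, O = 0.44972.
SiO2 (M=60.083): mol = 0.61365; Si = 0.61365, O = 1.22730.
ΣO = 2.44543; factor = 4/ΣO = 1.63570.
Fe apfu = 0.44972 × 1.63570 = 0.736.

0.736 Fe apfu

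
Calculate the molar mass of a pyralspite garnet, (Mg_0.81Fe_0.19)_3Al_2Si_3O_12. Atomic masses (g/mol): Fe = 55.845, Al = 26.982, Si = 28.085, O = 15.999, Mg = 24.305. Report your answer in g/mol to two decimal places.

M = 2.43(24.305) + 0.57(55.845) + 2(26.982) + 3(28.085) + 12(15.999)

421.10 g/mol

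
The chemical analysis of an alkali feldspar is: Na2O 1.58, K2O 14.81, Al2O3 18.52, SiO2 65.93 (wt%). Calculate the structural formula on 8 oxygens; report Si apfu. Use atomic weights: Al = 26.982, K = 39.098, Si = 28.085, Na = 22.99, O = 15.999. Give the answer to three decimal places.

Na2O: 1.58/61.979 = 0.02549 mol → 0.05098 mol Na, 0.02549 mol O.
K2O: 14.81/94.195 = 0.15723 mol → 0.31446 mol K, 0.15723 mol O.
Al2O3: 18.52/101.961 = 0.18164 mol → 0.36328 mol Al, 0.54492 mol O.
SiO2: 65.93/60.083 = 1.09732 mol → 1.09732 mol Si, 2.19464 mol O.
Total oxygen = 2.92228 mol. Normalization factor = 8/2.92228 = 2.73759.
Si per 8 O = 1.09732 × 2.73759 = 3.004.

3.004 Si apfu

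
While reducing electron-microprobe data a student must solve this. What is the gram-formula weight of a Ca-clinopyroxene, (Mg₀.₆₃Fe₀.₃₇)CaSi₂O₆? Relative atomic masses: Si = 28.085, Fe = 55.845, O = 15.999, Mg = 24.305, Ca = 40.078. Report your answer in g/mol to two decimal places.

The formula mass is the sum 0.63(24.305) + 0.37(55.845) + 1(40.078) + 2(28.085) + 6(15.999).

228.22 g/mol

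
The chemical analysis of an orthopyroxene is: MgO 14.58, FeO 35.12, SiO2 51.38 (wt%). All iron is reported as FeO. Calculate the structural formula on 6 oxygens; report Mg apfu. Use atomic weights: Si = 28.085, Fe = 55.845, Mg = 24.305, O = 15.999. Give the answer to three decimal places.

0.848 Mg apfu

MgO: 14.58/40.304 = 0.36175 mol → 0.36175 mol Mg, 0.36175 mol O.
FeO: 35.12/71.844 = 0.48884 mol → 0.48884 mol Fe, 0.48884 mol O.
SiO2: 51.38/60.083 = 0.85515 mol → 0.85515 mol Si, 1.71030 mol O.
Total oxygen = 2.56089 mol. Normalization factor = 6/2.56089 = 2.34294.
Mg per 6 O = 0.36175 × 2.34294 = 0.848.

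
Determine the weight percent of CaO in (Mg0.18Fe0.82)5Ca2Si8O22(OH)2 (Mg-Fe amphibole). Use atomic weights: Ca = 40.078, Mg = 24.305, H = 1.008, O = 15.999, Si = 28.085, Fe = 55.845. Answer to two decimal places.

Molar mass of (Mg0.18Fe0.82)5Ca2Si8O22(OH)2 = 0.90·24.305 + 4.10·55.845 + 2·40.078 + 8·28.085 + 24·15.999 + 2·1.008 = 941.667 g/mol.
Each formula unit contains 2 Ca, equivalent to 2/1 = 2.0000 mol CaO.
M(CaO) = 1×40.078 + 1×15.999 = 56.077 g/mol.
Mass of CaO per formula unit = 2.0000 × 56.077 = 112.154 g.
CaO wt% = 112.154 / 941.667 × 100 = 11.91%.

11.91 wt%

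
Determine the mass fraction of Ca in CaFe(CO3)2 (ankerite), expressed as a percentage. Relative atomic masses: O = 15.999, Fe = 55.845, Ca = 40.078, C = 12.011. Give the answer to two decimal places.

18.56 weight percent

M(CaFe(CO3)2) = 215.939 g/mol.
Ca contributes 1 × 40.078 = 40.078 g per mole.
40.078/215.939 = 0.1856 → 18.56%.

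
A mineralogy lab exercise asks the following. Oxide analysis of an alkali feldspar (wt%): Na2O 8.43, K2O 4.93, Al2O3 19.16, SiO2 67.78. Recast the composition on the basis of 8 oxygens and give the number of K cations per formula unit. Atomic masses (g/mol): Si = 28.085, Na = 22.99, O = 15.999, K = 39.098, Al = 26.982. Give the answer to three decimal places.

0.278 K apfu

Na2O: 8.43/61.979 = 0.13601 mol → 0.27202 mol Na, 0.13601 mol O.
K2O: 4.93/94.195 = 0.05234 mol → 0.10468 mol K, 0.05234 mol O.
Al2O3: 19.16/101.961 = 0.18791 mol → 0.37582 mol Al, 0.56373 mol O.
SiO2: 67.78/60.083 = 1.12811 mol → 1.12811 mol Si, 2.25622 mol O.
Total oxygen = 3.00830 mol. Normalization factor = 8/3.00830 = 2.65931.
K per 8 O = 0.10468 × 2.65931 = 0.278.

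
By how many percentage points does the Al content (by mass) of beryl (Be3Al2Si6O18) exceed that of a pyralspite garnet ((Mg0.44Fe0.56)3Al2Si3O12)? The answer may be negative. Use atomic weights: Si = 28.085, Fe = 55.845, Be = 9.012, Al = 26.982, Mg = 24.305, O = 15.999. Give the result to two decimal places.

-1.79 percentage points

M(Be3Al2Si6O18) = 537.492 g/mol, so wt% Al = 53.964/537.492 × 100 = 10.04%.
M((Mg0.44Fe0.56)3Al2Si3O12) = 456.109 g/mol, so wt% Al = 53.964/456.109 × 100 = 11.83%.
10.04 − 11.83 = -1.79 pp.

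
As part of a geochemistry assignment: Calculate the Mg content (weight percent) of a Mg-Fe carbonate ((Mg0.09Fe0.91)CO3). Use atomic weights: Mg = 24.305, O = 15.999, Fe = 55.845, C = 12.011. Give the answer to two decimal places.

Molar mass of (Mg0.09Fe0.91)CO3: 0.09*24.305 + 0.91*55.845 + 1*12.011 + 3*15.999 = 113.014 g/mol.
Mass of Mg per formula unit: 0.09 × 24.305 = 2.187 g.
Weight fraction Mg = 2.187 / 113.014 = 0.0194.

1.94 weight percent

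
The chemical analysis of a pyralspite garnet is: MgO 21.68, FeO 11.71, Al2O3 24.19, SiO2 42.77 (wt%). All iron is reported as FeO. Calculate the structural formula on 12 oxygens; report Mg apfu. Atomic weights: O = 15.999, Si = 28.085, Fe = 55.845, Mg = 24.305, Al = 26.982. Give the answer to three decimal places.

MgO: 21.68/40.304 = 0.53791 mol → 0.53791 mol Mg, 0.53791 mol O.
FeO: 11.71/71.844 = 0.16299 mol → 0.16299 mol Fe, 0.16299 mol O.
Al2O3: 24.19/101.961 = 0.23725 mol → 0.47450 mol Al, 0.71175 mol O.
SiO2: 42.77/60.083 = 0.71185 mol → 0.71185 mol Si, 1.42370 mol O.
Total oxygen = 2.83635 mol. Normalization factor = 12/2.83635 = 4.23079.
Mg per 12 O = 0.53791 × 4.23079 = 2.276.

2.276 Mg apfu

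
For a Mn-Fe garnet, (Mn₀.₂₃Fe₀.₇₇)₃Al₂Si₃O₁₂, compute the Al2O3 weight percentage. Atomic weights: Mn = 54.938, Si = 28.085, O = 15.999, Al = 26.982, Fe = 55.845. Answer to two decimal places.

Formula mass = 497.116 g/mol.
2 Al → 1.0000 mol Al2O3 per formula unit; M(Al2O3) = 101.961, so Al2O3 mass = 101.961 g.
101.961/497.116 × 100 = 20.51 wt%.

20.51 wt%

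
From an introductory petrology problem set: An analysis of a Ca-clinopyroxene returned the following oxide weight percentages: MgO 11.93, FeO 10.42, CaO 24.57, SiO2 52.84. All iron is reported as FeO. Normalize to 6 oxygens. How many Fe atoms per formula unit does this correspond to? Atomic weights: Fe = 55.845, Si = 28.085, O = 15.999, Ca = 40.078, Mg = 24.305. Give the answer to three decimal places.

0.330 Fe apfu

MgO (M=40.304): mol = 0.29600; Mg = 0.29600, O = 0.29600.
FeO (M=71.844): mol = 0.14504; Fe = 0.14504, O = 0.14504.
CaO (M=56.077): mol = 0.43815; Ca = 0.43815, O = 0.43815.
SiO2 (M=60.083): mol = 0.87945; Si = 0.87945, O = 1.75890.
ΣO = 2.63809; factor = 6/ΣO = 2.27437.
Fe apfu = 0.14504 × 2.27437 = 0.330.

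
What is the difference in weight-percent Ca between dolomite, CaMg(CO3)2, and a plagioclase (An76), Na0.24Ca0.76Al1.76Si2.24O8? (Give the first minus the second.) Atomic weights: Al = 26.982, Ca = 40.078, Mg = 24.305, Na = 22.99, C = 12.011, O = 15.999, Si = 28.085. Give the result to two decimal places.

10.63 percentage points

Ca in CaMg(CO3)2: molar mass 184.399 g/mol; 1×40.078 = 40.078 g → 21.73 wt%.
Ca in Na0.24Ca0.76Al1.76Si2.24O8: molar mass 274.368 g/mol; 0.76×40.078 = 30.459 g → 11.10 wt%.
Difference = 21.73 − 11.10 = 10.63 percentage points.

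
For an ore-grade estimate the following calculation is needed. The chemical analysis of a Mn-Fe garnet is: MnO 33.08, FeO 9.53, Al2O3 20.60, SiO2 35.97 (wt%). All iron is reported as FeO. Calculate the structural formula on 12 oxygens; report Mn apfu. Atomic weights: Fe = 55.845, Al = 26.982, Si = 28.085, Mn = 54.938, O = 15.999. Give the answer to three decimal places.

MnO: 33.08/70.937 = 0.46633 mol → 0.46633 mol Mn, 0.46633 mol O.
FeO: 9.53/71.844 = 0.13265 mol → 0.13265 mol Fe, 0.13265 mol O.
Al2O3: 20.60/101.961 = 0.20204 mol → 0.40408 mol Al, 0.60612 mol O.
SiO2: 35.97/60.083 = 0.59867 mol → 0.59867 mol Si, 1.19734 mol O.
Total oxygen = 2.40244 mol. Normalization factor = 12/2.40244 = 4.99492.
Mn per 12 O = 0.46633 × 4.99492 = 2.329.

2.329 Mn apfu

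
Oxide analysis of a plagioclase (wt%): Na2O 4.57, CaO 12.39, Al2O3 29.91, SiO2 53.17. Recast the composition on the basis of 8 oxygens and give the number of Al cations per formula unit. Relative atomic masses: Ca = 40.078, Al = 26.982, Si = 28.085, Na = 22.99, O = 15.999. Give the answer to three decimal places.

Na2O (M=61.979): mol = 0.07373; Na = 0.14746, O = 0.07373.
CaO (M=56.077): mol = 0.22095; Ca = 0.22095, O = 0.22095.
Al2O3 (M=101.961): mol = 0.29335; Al = 0.58670, O = 0.88005.
SiO2 (M=60.083): mol = 0.88494; Si = 0.88494, O = 1.76988.
ΣO = 2.94461; factor = 8/ΣO = 2.71683.
Al apfu = 0.58670 × 2.71683 = 1.594.

1.594 Al apfu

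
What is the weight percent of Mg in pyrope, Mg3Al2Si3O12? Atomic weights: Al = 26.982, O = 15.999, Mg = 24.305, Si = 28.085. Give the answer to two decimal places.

18.09 weight percent

M(Mg3Al2Si3O12) = 403.122 g/mol.
Mg contributes 3 × 24.305 = 72.915 g per mole.
72.915/403.122 = 0.1809 → 18.09%.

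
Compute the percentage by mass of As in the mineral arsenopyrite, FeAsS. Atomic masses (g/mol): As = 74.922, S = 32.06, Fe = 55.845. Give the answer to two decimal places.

Molar mass of FeAsS: 1·55.845 + 1·74.922 + 1·32.06 = 162.827 g/mol.
Mass of As per formula unit: 1 × 74.922 = 74.922 g.
Weight fraction As = 74.922 / 162.827 = 0.4601.

46.01 wt%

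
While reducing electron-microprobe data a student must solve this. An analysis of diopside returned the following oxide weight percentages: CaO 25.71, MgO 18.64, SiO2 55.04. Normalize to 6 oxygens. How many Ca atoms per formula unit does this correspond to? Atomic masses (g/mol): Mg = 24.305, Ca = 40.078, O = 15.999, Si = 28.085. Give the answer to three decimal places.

0.999 Ca apfu

CaO: 25.71/56.077 = 0.45848 mol → 0.45848 mol Ca, 0.45848 mol O.
MgO: 18.64/40.304 = 0.46249 mol → 0.46249 mol Mg, 0.46249 mol O.
SiO2: 55.04/60.083 = 0.91607 mol → 0.91607 mol Si, 1.83214 mol O.
Total oxygen = 2.75311 mol. Normalization factor = 6/2.75311 = 2.17935.
Ca per 6 O = 0.45848 × 2.17935 = 0.999.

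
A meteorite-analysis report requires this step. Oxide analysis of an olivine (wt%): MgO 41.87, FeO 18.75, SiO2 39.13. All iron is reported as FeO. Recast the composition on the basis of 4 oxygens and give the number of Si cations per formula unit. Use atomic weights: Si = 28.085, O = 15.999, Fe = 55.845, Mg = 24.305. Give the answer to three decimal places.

MgO: 41.87/40.304 = 1.03885 mol → 1.03885 mol Mg, 1.03885 mol O.
FeO: 18.75/71.844 = 0.26098 mol → 0.26098 mol Fe, 0.26098 mol O.
SiO2: 39.13/60.083 = 0.65127 mol → 0.65127 mol Si, 1.30254 mol O.
Total oxygen = 2.60237 mol. Normalization factor = 4/2.60237 = 1.53706.
Si per 4 O = 0.65127 × 1.53706 = 1.001.

1.001 Si apfu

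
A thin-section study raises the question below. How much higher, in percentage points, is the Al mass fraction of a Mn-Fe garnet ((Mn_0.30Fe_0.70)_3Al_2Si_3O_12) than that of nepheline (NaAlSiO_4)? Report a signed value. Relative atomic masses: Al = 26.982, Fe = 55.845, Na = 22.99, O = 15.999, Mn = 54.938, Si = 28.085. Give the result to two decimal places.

M((Mn_0.30Fe_0.70)_3Al_2Si_3O_12) = 496.926 g/mol, so wt% Al = 53.964/496.926 × 100 = 10.86%.
M(NaAlSiO_4) = 142.053 g/mol, so wt% Al = 26.982/142.053 × 100 = 18.99%.
10.86 − 18.99 = -8.13 pp.

-8.13 percentage points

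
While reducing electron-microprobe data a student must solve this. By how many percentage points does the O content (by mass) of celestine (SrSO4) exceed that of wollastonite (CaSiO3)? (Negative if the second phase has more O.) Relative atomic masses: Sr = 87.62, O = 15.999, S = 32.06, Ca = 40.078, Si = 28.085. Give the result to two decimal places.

-6.48 percentage points

First mineral: 63.996 g O in 183.676 g formula = 34.84 wt% O.
Second mineral: 47.997 g O in 116.160 g formula = 41.32 wt% O.
34.84% − 41.32% gives a difference of -6.48 percentage points.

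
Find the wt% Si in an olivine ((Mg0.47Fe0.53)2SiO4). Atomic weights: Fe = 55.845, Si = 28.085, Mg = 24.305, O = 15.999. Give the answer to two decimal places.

Formula mass = 0.94*24.305 + 1.06*55.845 + 1*28.085 + 4*15.999 = 174.123 g/mol, of which 28.085 g is Si.
So Si makes up 28.085/174.123 = 0.1613 of the mass, i.e. 16.13%.

16.13 mass %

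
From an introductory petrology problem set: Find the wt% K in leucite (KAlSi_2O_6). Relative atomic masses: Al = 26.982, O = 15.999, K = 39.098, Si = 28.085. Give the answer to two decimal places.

17.91 mass %

Formula mass = 1*39.098 + 1*26.982 + 2*28.085 + 6*15.999 = 218.244 g/mol, of which 39.098 g is K.
So K makes up 39.098/218.244 = 0.1791 of the mass, i.e. 17.91%.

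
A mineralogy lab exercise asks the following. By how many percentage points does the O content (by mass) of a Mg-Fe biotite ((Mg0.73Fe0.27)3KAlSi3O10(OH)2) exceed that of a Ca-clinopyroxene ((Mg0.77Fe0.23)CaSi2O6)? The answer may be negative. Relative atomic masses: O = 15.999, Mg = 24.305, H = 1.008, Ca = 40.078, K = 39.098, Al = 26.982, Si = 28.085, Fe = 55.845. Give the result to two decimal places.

M((Mg0.73Fe0.27)3KAlSi3O10(OH)2) = 442.801 g/mol, so wt% O = 191.988/442.801 × 100 = 43.36%.
M((Mg0.77Fe0.23)CaSi2O6) = 223.801 g/mol, so wt% O = 95.994/223.801 × 100 = 42.89%.
43.36 − 42.89 = 0.47 pp.

0.47 percentage points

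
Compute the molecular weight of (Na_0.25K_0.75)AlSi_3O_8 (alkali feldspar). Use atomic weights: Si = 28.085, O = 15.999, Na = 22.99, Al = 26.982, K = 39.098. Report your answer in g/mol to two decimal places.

274.30 g/mol

Na: 0.25 × 22.99 = 5.7475
K: 0.75 × 39.098 = 29.3235
Al: 1 × 26.982 = 26.9820
Si: 3 × 28.085 = 84.2550
O: 8 × 15.999 = 127.9920
Summing the contributions gives the formula mass.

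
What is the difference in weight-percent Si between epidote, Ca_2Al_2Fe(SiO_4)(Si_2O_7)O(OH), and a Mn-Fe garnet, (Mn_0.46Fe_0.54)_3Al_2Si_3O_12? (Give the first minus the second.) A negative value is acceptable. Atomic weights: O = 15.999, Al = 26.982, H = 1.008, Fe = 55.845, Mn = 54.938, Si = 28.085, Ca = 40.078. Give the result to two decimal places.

0.47 percentage points

M(Ca_2Al_2Fe(SiO_4)(Si_2O_7)O(OH)) = 483.215 g/mol, so wt% Si = 84.255/483.215 × 100 = 17.44%.
M((Mn_0.46Fe_0.54)_3Al_2Si_3O_12) = 496.490 g/mol, so wt% Si = 84.255/496.490 × 100 = 16.97%.
17.44 − 16.97 = 0.47 pp.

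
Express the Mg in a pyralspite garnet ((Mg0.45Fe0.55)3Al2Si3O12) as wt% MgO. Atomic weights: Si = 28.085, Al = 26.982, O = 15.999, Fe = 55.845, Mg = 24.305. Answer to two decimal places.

Formula mass = 455.163 g/mol.
1.35 Mg → 1.3500 mol MgO per formula unit; M(MgO) = 40.304, so MgO mass = 54.410 g.
54.410/455.163 × 100 = 11.95 wt%.

11.95 wt%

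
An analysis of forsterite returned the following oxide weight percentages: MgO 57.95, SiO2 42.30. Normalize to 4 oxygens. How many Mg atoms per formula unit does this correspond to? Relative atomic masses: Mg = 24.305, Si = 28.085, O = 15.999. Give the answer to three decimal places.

MgO: 57.95/40.304 = 1.43782 mol → 1.43782 mol Mg, 1.43782 mol O.
SiO2: 42.30/60.083 = 0.70403 mol → 0.70403 mol Si, 1.40806 mol O.
Total oxygen = 2.84588 mol. Normalization factor = 4/2.84588 = 1.40554.
Mg per 4 O = 1.43782 × 1.40554 = 2.021.

2.021 Mg apfu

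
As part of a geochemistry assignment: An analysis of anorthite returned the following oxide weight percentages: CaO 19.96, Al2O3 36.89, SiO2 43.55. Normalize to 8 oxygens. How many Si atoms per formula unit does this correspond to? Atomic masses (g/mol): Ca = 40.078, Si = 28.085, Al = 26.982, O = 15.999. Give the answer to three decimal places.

2.006 Si apfu

CaO (M=56.077): mol = 0.35594; Ca = 0.35594, O = 0.35594.
Al2O3 (M=101.961): mol = 0.36181; Al = 0.72362, O = 1.08543.
SiO2 (M=60.083): mol = 0.72483; Si = 0.72483, O = 1.44966.
ΣO = 2.89103; factor = 8/ΣO = 2.76718.
Si apfu = 0.72483 × 2.76718 = 2.006.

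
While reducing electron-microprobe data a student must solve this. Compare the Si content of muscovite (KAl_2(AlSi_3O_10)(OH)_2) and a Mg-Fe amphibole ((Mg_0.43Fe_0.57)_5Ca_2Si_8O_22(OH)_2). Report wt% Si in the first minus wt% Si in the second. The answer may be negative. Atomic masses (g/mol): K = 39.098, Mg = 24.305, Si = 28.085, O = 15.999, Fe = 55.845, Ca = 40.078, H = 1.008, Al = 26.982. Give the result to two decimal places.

-3.75 percentage points

M(KAl_2(AlSi_3O_10)(OH)_2) = 398.303 g/mol, so wt% Si = 84.255/398.303 × 100 = 21.15%.
M((Mg_0.43Fe_0.57)_5Ca_2Si_8O_22(OH)_2) = 902.242 g/mol, so wt% Si = 224.680/902.242 × 100 = 24.90%.
21.15 − 24.90 = -3.75 pp.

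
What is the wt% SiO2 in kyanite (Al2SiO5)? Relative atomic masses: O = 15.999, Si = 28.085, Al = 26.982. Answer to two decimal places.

37.08 wt%

M(Al2SiO5) = 162.044 g/mol; M(SiO2) = 60.083 g/mol.
Moles SiO2 per formula unit = 1 Si ÷ 1 = 1.0000.
SiO2 fraction = (1.0000 × 60.083) / 162.044 = 60.083/162.044 = 0.3708.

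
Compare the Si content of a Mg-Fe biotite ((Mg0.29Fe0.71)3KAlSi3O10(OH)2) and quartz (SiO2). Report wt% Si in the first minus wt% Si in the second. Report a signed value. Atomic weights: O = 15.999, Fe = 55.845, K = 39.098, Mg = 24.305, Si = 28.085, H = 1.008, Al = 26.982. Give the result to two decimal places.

-29.35 percentage points

Si in (Mg0.29Fe0.71)3KAlSi3O10(OH)2: molar mass 484.434 g/mol; 3×28.085 = 84.255 g → 17.39 wt%.
Si in SiO2: molar mass 60.083 g/mol; 1×28.085 = 28.085 g → 46.74 wt%.
Difference = 17.39 − 46.74 = -29.35 percentage points.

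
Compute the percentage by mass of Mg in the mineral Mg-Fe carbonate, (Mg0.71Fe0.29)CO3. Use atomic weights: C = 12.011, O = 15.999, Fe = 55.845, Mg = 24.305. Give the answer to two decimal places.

18.46 weight percent

Molar mass of (Mg0.71Fe0.29)CO3: 0.71·24.305 + 0.29·55.845 + 1·12.011 + 3·15.999 = 93.460 g/mol.
Mass of Mg per formula unit: 0.71 × 24.305 = 17.257 g.
Weight fraction Mg = 17.257 / 93.460 = 0.1846.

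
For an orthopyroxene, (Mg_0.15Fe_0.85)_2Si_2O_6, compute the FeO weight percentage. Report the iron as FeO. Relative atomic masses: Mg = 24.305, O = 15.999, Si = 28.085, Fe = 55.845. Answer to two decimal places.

M((Mg_0.15Fe_0.85)_2Si_2O_6) = 254.392 g/mol; M(FeO) = 71.844 g/mol.
Moles FeO per formula unit = 1.70 Fe ÷ 1 = 1.7000.
FeO fraction = (1.7000 × 71.844) / 254.392 = 122.135/254.392 = 0.4801.

48.01 wt%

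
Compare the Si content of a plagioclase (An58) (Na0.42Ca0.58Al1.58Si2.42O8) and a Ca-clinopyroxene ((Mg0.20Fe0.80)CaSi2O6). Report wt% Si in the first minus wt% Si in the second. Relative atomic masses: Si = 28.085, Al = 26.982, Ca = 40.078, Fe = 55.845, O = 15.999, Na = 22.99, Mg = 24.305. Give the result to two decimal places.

Si in Na0.42Ca0.58Al1.58Si2.42O8: molar mass 271.490 g/mol; 2.42×28.085 = 67.966 g → 25.03 wt%.
Si in (Mg0.20Fe0.80)CaSi2O6: molar mass 241.779 g/mol; 2×28.085 = 56.170 g → 23.23 wt%.
Difference = 25.03 − 23.23 = 1.80 percentage points.

1.80 percentage points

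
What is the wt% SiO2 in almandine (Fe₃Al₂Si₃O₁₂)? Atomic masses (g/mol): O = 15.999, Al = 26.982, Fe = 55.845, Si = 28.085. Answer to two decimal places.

36.21 wt%

Formula mass = 497.742 g/mol.
3 Si → 3.0000 mol SiO2 per formula unit; M(SiO2) = 60.083, so SiO2 mass = 180.249 g.
180.249/497.742 × 100 = 36.21 wt%.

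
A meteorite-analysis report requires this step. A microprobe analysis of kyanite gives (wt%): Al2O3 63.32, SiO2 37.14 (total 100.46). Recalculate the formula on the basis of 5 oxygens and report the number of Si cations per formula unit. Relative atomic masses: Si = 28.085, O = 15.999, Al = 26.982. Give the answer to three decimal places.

Al2O3: 63.32/101.961 = 0.62102 mol → 1.24204 mol Al, 1.86306 mol O.
SiO2: 37.14/60.083 = 0.61814 mol → 0.61814 mol Si, 1.23628 mol O.
Total oxygen = 3.09934 mol. Normalization factor = 5/3.09934 = 1.61325.
Si per 5 O = 0.61814 × 1.61325 = 0.997.

0.997 Si apfu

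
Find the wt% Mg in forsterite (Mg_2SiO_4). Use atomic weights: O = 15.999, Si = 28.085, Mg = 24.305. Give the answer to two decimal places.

34.55 mass %

Formula mass = 2×24.305 + 1×28.085 + 4×15.999 = 140.691 g/mol, of which 48.610 g is Mg.
So Mg makes up 48.610/140.691 = 0.3455 of the mass, i.e. 34.55%.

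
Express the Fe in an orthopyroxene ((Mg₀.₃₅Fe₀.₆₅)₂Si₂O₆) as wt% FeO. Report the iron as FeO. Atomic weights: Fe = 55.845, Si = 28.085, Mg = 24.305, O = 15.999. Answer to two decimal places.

Molar mass of (Mg₀.₃₅Fe₀.₆₅)₂Si₂O₆ = 0.70·24.305 + 1.30·55.845 + 2·28.085 + 6·15.999 = 241.776 g/mol.
Each formula unit contains 1.30 Fe, equivalent to 1.30/1 = 1.3000 mol FeO.
M(FeO) = 1×55.845 + 1×15.999 = 71.844 g/mol.
Mass of FeO per formula unit = 1.3000 × 71.844 = 93.397 g.
FeO wt% = 93.397 / 241.776 × 100 = 38.63%.

38.63 wt%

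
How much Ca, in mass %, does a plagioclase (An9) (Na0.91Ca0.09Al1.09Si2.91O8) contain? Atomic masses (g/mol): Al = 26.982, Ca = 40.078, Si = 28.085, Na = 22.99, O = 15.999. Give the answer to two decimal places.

1.37 mass %

Formula mass = 0.91·22.99 + 0.09·40.078 + 1.09·26.982 + 2.91·28.085 + 8·15.999 = 263.658 g/mol, of which 3.607 g is Ca.
So Ca makes up 3.607/263.658 = 0.0137 of the mass, i.e. 1.37%.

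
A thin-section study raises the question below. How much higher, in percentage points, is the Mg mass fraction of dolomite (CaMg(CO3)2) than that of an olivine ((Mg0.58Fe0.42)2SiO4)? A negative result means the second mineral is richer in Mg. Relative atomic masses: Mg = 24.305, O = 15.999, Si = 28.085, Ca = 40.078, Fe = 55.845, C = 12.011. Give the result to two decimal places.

Mg in CaMg(CO3)2: molar mass 184.399 g/mol; 1×24.305 = 24.305 g → 13.18 wt%.
Mg in (Mg0.58Fe0.42)2SiO4: molar mass 167.185 g/mol; 1.16×24.305 = 28.194 g → 16.86 wt%.
Difference = 13.18 − 16.86 = -3.68 percentage points.

-3.68 percentage points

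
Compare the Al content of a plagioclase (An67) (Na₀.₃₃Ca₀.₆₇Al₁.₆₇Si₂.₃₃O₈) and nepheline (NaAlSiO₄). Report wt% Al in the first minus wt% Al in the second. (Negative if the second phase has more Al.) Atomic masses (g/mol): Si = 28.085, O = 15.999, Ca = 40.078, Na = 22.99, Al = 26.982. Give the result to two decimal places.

First mineral: 45.060 g Al in 272.929 g formula = 16.51 wt% Al.
Second mineral: 26.982 g Al in 142.053 g formula = 18.99 wt% Al.
16.51% − 18.99% gives a difference of -2.48 percentage points.

-2.48 percentage points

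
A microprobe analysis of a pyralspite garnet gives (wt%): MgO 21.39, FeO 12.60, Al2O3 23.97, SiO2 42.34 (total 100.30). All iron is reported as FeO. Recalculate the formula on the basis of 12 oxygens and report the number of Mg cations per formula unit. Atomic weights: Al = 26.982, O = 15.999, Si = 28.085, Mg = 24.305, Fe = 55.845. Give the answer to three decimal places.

2.258 Mg apfu

21.39 wt% MgO ÷ 40.304 g/mol = 0.53072 mol, giving 0.53072 Mg and 0.53072 O.
12.60 wt% FeO ÷ 71.844 g/mol = 0.17538 mol, giving 0.17538 Fe and 0.17538 O.
23.97 wt% Al2O3 ÷ 101.961 g/mol = 0.23509 mol, giving 0.47018 Al and 0.70527 O.
42.34 wt% SiO2 ÷ 60.083 g/mol = 0.70469 mol, giving 0.70469 Si and 1.40938 O.
Oxygen sums to 2.82075; scaling by 12/2.82075 = 4.25419 puts the formula on 12 O.
Mg: 0.53072 × 4.25419 = 2.258 atoms per formula unit.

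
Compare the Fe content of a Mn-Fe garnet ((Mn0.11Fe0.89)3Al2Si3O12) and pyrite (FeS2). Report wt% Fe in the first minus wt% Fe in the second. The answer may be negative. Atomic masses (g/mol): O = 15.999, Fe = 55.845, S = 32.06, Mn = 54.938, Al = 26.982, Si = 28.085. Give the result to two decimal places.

Fe in (Mn0.11Fe0.89)3Al2Si3O12: molar mass 497.443 g/mol; 2.67×55.845 = 149.106 g → 29.97 wt%.
Fe in FeS2: molar mass 119.965 g/mol; 1×55.845 = 55.845 g → 46.55 wt%.
Difference = 29.97 − 46.55 = -16.58 percentage points.

-16.58 percentage points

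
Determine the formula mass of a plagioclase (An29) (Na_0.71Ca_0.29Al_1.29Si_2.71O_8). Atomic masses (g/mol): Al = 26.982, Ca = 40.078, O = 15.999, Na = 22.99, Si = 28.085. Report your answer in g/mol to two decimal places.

266.85 g/mol

The formula mass is the sum 0.71*22.99 + 0.29*40.078 + 1.29*26.982 + 2.71*28.085 + 8*15.999.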